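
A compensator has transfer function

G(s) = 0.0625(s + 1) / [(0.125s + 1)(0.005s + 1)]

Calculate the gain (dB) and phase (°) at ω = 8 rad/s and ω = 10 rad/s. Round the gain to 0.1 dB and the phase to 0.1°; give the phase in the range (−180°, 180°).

At ω = 8 rad/s:
zero (1 + j8·1) = 1 + j8 → |·| ≈ 8.0623, ∠ ≈ 82.87°
pole (1 + j8·0.125) = 1 + j1 → |·| ≈ 1.4142, ∠ ≈ 45.00°
pole (1 + j8·0.005) = 1 + j0.04 → |·| ≈ 1.0008, ∠ ≈ 2.29°
|G| = 0.0625 · 8.0623 / (1.4142 · 1.0008) ≈ 0.35603
Gain = 20 log₁₀(0.35603) ≈ -8.97 dB
∠G = (82.87°) − (45.00° + 2.29°) = 35.58°

At ω = 10 rad/s:
zero (1 + j10·1) = 1 + j10 → |·| ≈ 10.05, ∠ ≈ 84.29°
pole (1 + j10·0.125) = 1 + j1.25 → |·| ≈ 1.6008, ∠ ≈ 51.34°
pole (1 + j10·0.005) = 1 + j0.05 → |·| ≈ 1.0012, ∠ ≈ 2.86°
|G| = 0.0625 · 10.05 / (1.6008 · 1.0012) ≈ 0.39191
Gain = 20 log₁₀(0.39191) ≈ -8.14 dB
∠G = (84.29°) − (51.34° + 2.86°) = 30.09°

ω = 8: -9.0 dB, 35.6°; ω = 10: -8.1 dB, 30.1°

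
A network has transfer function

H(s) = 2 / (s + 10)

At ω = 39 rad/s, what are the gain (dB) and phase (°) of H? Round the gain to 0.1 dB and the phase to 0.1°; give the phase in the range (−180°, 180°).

-26.1 dB, -75.6°

Substitute s = j39:
Numerator: 2 = 2 + j0
Denominator: (j39) + 10 = 10 + j39
|N| = √(2² + 0²) ≈ 2, ∠N ≈ 0.00°
|D| = √(10² + 39²) ≈ 40.262, ∠D ≈ 75.62°
|H| = 2 / 40.262 ≈ 0.049675
Gain = 20 log₁₀(0.049675) ≈ -26.08 dB
∠H = 0.00° − 75.62° = -75.62°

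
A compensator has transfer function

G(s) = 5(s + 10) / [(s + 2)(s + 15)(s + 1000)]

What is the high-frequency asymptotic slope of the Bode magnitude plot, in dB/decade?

-40 dB/decade

Each pole contributes −20 dB/decade at high frequency; each zero contributes +20 dB/decade.
Net: 1 zero(s) − 3 pole(s) → -40 dB/decade.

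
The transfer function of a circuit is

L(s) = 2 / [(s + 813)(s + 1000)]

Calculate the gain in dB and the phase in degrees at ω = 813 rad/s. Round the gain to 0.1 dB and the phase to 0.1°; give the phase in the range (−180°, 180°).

-117.4 dB, -84.1°

At s = jω = j813:
pole (s+813): 813 + j813 → |·| = √(813²+813²) = √1321938 ≈ 1149.8, ∠ = arctan(813/813) ≈ 45.00°
pole (s+1000): 1000 + j813 → |·| = √(1000²+813²) = √1660969 ≈ 1288.8, ∠ = arctan(813/1000) ≈ 39.11°
|L| = 2 / 1.4819e+06 ≈ 1.3496e-06
Gain = 20 log₁₀(1.3496e-06) ≈ -117.40 dB
∠L = 0.00° − 84.11° = -84.11°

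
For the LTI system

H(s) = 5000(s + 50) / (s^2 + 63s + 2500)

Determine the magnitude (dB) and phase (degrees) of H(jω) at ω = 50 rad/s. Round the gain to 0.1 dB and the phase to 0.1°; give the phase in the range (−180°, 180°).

At s = jω = j50:
zero (s+50): 50 + j50 → |·| = √(50²+50²) = √5000 ≈ 70.711, ∠ = arctan(50/50) ≈ 45.00°
quadratic: (j50)² + 63·j50 + 2500 = 0 + j3150 → |·| ≈ 3150, ∠ ≈ 90.00°
|H| = 5000 · 70.711 / 3150 ≈ 112.24
Gain = 20 log₁₀(112.24) ≈ 41.00 dB
∠H = 45.00° − 90.00° = -45.00°

41.0 dB, -45.0°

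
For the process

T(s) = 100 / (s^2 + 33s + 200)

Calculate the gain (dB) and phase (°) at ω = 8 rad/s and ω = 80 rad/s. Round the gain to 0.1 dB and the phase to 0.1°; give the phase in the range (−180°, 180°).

Substitute s = j8:
Numerator: 100 = 100 + j0
Denominator: (j8)^2 + 33(j8) + 200 = 136 + j264
|N| = √(100² + 0²) ≈ 100, ∠N ≈ 0.00°
|D| = √(136² + 264²) ≈ 296.97, ∠D ≈ 62.74°
|T| = 100 / 296.97 ≈ 0.33673
Gain = 20 log₁₀(0.33673) ≈ -9.45 dB
∠T = 0.00° − 62.74° = -62.74°

Substitute s = j80:
Numerator: 100 = 100 + j0
Denominator: (j80)^2 + 33(j80) + 200 = -6200 + j2640
|N| = √(100² + 0²) ≈ 100, ∠N ≈ 0.00°
|D| = √(6200² + 2640²) ≈ 6738.7, ∠D ≈ 156.94°
|T| = 100 / 6738.7 ≈ 0.01484
Gain = 20 log₁₀(0.01484) ≈ -36.57 dB
∠T = 0.00° − 156.94° = -156.94°

ω = 8: -9.5 dB, -62.7°; ω = 80: -36.6 dB, -156.9°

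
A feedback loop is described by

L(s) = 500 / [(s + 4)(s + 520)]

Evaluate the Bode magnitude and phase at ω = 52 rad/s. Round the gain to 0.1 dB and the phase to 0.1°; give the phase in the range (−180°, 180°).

-34.7 dB, -91.3°

At s = jω = j52:
pole (s+4): 4 + j52 → |·| = √(4²+52²) = √2720 ≈ 52.154, ∠ = arctan(52/4) ≈ 85.60°
pole (s+520): 520 + j52 → |·| = √(520²+52²) = √273104 ≈ 522.59, ∠ = arctan(52/520) ≈ 5.71°
|L| = 500 / 27255 ≈ 0.018345
Gain = 20 log₁₀(0.018345) ≈ -34.73 dB
∠L = 0.00° − 91.31° = -91.31°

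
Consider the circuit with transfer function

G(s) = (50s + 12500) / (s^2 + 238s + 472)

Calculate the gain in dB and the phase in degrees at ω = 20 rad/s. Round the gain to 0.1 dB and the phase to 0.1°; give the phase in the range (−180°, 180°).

Substitute s = j20:
Numerator: 50(j20) + 12500 = 12500 + j1000
Denominator: (j20)^2 + 238(j20) + 472 = 72 + j4760
|N| = √(12500² + 1000²) ≈ 12540, ∠N ≈ 4.57°
|D| = √(72² + 4760²) ≈ 4760.5, ∠D ≈ 89.13°
|G| = 12540 / 4760.5 ≈ 2.6342
Gain = 20 log₁₀(2.6342) ≈ 8.41 dB
∠G = 4.57° − 89.13° = -84.56°

8.4 dB, -84.6°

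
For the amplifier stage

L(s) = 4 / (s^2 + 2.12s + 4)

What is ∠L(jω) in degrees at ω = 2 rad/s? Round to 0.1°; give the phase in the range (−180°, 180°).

At s = jω = j2:
quadratic: (j2)² + 2.12·j2 + 4 = 0 + j4.24 → |·| ≈ 4.24, ∠ ≈ 90.00°
∠L = 0.00° − 90.00° = -90.00°

-90.0°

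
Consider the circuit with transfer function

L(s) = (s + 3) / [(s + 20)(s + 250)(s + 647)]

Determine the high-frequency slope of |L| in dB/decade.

Each pole contributes −20 dB/decade at high frequency; each zero contributes +20 dB/decade.
Net: 1 zero(s) − 3 pole(s) → -40 dB/decade.

-40 dB/decade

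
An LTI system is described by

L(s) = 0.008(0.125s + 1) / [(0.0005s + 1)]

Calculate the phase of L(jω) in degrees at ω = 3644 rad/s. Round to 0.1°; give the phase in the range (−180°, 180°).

At ω = 3644 rad/s:
zero (1 + j3644·0.125) = 1 + j455.5 → |·| ≈ 455.5, ∠ ≈ 89.87°
pole (1 + j3644·0.0005) = 1 + j1.822 → |·| ≈ 2.0784, ∠ ≈ 61.24°
∠L = (89.87°) − (61.24°) = 28.63°

28.6°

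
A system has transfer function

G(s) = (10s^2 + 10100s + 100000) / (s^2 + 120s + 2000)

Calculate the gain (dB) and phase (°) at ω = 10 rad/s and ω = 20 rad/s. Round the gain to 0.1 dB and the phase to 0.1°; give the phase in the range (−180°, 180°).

ω = 10: 36.0 dB, 13.3°; ω = 20: 37.8 dB, 8.3°

Substitute s = j10:
Numerator: 10(j10)^2 + 10100(j10) + 100000 = 99000 + j101000
Denominator: (j10)^2 + 120(j10) + 2000 = 1900 + j1200
|N| = √(99000² + 101000²) ≈ 1.4143e+05, ∠N ≈ 45.57°
|D| = √(1900² + 1200²) ≈ 2247.2, ∠D ≈ 32.28°
|G| = 1.4143e+05 / 2247.2 ≈ 62.936
Gain = 20 log₁₀(62.936) ≈ 35.98 dB
∠G = 45.57° − 32.28° = 13.29°

Substitute s = j20:
Numerator: 10(j20)^2 + 10100(j20) + 100000 = 96000 + j202000
Denominator: (j20)^2 + 120(j20) + 2000 = 1600 + j2400
|N| = √(96000² + 202000²) ≈ 2.2365e+05, ∠N ≈ 64.58°
|D| = √(1600² + 2400²) ≈ 2884.4, ∠D ≈ 56.31°
|G| = 2.2365e+05 / 2884.4 ≈ 77.538
Gain = 20 log₁₀(77.538) ≈ 37.79 dB
∠G = 64.58° − 56.31° = 8.27°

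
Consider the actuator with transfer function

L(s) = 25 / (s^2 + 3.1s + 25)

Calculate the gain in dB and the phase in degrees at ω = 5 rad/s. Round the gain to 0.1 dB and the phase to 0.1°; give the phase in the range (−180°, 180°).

At s = jω = j5:
quadratic: (j5)² + 3.1·j5 + 25 = 0 + j15.5 → |·| ≈ 15.5, ∠ ≈ 90.00°
|L| = 25 / 15.5 ≈ 1.6129
Gain = 20 log₁₀(1.6129) ≈ 4.15 dB
∠L = 0.00° − 90.00° = -90.00°

4.2 dB, -90.0°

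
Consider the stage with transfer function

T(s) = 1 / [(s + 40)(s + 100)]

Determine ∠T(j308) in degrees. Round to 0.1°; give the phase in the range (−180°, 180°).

At s = jω = j308:
pole (s+40): 40 + j308 → |·| = √(40²+308²) = √96464 ≈ 310.59, ∠ = arctan(308/40) ≈ 82.60°
pole (s+100): 100 + j308 → |·| = √(100²+308²) = √104864 ≈ 323.83, ∠ = arctan(308/100) ≈ 72.01°
∠T = 0.00° − 154.61° = -154.61°

-154.6°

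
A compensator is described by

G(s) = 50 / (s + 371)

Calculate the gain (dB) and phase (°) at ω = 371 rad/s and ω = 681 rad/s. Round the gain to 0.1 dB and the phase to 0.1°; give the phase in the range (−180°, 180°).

ω = 371: -20.4 dB, -45.0°; ω = 681: -23.8 dB, -61.4°

At s = jω = j371:
pole (s+371): 371 + j371 → |·| = √(371²+371²) = √275282 ≈ 524.67, ∠ = arctan(371/371) ≈ 45.00°
|G| = 50 / 524.67 ≈ 0.095298
Gain = 20 log₁₀(0.095298) ≈ -20.42 dB
∠G = 0.00° − 45.00° = -45.00°

At s = jω = j681:
pole (s+371): 371 + j681 → |·| = √(371²+681²) = √601402 ≈ 775.5, ∠ = arctan(681/371) ≈ 61.42°
|G| = 50 / 775.5 ≈ 0.064475
Gain = 20 log₁₀(0.064475) ≈ -23.81 dB
∠G = 0.00° − 61.42° = -61.42°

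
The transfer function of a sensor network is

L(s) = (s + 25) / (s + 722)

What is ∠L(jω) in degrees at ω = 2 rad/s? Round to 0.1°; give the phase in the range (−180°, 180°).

4.4°

Substitute s = j2:
Numerator: (j2) + 25 = 25 + j2
Denominator: (j2) + 722 = 722 + j2
|N| = √(25² + 2²) ≈ 25.08, ∠N ≈ 4.57°
|D| = √(722² + 2²) ≈ 722, ∠D ≈ 0.16°
∠L = 4.57° − 0.16° = 4.41°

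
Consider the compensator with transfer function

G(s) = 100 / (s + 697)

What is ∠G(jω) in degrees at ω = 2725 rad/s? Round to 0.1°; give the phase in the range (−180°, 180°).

-75.7°

At s = jω = j2725:
pole (s+697): 697 + j2725 → |·| = √(697²+2725²) = √7911434 ≈ 2812.7, ∠ = arctan(2725/697) ≈ 75.65°
∠G = 0.00° − 75.65° = -75.65°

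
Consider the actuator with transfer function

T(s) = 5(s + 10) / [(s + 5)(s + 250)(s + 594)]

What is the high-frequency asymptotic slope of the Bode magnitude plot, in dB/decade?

Each pole contributes −20 dB/decade at high frequency; each zero contributes +20 dB/decade.
Net: 1 zero(s) − 3 pole(s) → -40 dB/decade.

-40 dB/decade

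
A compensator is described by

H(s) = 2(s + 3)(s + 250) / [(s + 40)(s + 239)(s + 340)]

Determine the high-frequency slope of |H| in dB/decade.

-20 dB/decade

Each pole contributes −20 dB/decade at high frequency; each zero contributes +20 dB/decade.
Net: 2 zero(s) − 3 pole(s) → -20 dB/decade.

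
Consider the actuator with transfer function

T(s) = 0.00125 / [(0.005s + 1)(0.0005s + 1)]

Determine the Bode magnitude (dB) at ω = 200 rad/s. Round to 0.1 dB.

-61.1 dB

At ω = 200 rad/s:
pole (1 + j200·0.005) = 1 + j1 → |·| ≈ 1.4142, ∠ ≈ 45.00°
pole (1 + j200·0.0005) = 1 + j0.1 → |·| ≈ 1.005, ∠ ≈ 5.71°
|T| = 0.00125 · 1 / (1.4142 · 1.005) ≈ 0.00087949
Gain = 20 log₁₀(0.00087949) ≈ -61.12 dB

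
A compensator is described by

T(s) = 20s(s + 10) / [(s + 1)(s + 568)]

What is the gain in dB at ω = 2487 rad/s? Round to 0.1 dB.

At s = jω = j2487:
zero (s+10): 10 + j2487 → |·| = √(10²+2487²) = √6185269 ≈ 2487, ∠ = arctan(2487/10) ≈ 89.77°
zero at origin: s = j2487 → |·| = 2487, ∠ = 90.00°
pole (s+1): 1 + j2487 → |·| = √(1²+2487²) = √6185170 ≈ 2487, ∠ = arctan(2487/1) ≈ 89.98°
pole (s+568): 568 + j2487 → |·| = √(568²+2487²) = √6507793 ≈ 2551, ∠ = arctan(2487/568) ≈ 77.14°
|T| = 20 · 6.1852e+06 / 6.3443e+06 ≈ 19.498
Gain = 20 log₁₀(19.498) ≈ 25.80 dB

25.8 dB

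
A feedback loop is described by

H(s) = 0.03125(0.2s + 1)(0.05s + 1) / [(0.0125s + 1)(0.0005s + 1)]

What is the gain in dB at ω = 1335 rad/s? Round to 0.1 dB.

28.9 dB

At ω = 1335 rad/s:
zero (1 + j1335·0.2) = 1 + j267 → |·| ≈ 267, ∠ ≈ 89.79°
zero (1 + j1335·0.05) = 1 + j66.75 → |·| ≈ 66.757, ∠ ≈ 89.14°
pole (1 + j1335·0.0125) = 1 + j16.6875 → |·| ≈ 16.717, ∠ ≈ 86.57°
pole (1 + j1335·0.0005) = 1 + j0.6675 → |·| ≈ 1.2023, ∠ ≈ 33.72°
|H| = 0.03125 · 267 · 66.757 / (16.717 · 1.2023) ≈ 27.713
Gain = 20 log₁₀(27.713) ≈ 28.85 dB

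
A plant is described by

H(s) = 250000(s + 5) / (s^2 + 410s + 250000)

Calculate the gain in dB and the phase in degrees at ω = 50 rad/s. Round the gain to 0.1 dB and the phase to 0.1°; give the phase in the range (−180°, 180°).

At s = jω = j50:
zero (s+5): 5 + j50 → |·| = √(5²+50²) = √2525 ≈ 50.249, ∠ = arctan(50/5) ≈ 84.29°
quadratic: (j50)² + 410·j50 + 250000 = 247500 + j20500 → |·| ≈ 2.4835e+05, ∠ ≈ 4.73°
|H| = 250000 · 50.249 / 2.4835e+05 ≈ 50.583
Gain = 20 log₁₀(50.583) ≈ 34.08 dB
∠H = 84.29° − 4.73° = 79.56°

34.1 dB, 79.6°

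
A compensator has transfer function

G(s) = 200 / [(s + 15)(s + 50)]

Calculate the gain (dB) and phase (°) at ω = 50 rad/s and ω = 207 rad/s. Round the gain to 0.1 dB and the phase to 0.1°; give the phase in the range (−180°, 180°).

ω = 50: -25.3 dB, -118.3°; ω = 207: -46.9 dB, -162.3°

At s = jω = j50:
pole (s+15): 15 + j50 → |·| = √(15²+50²) = √2725 ≈ 52.202, ∠ = arctan(50/15) ≈ 73.30°
pole (s+50): 50 + j50 → |·| = √(50²+50²) = √5000 ≈ 70.711, ∠ = arctan(50/50) ≈ 45.00°
|G| = 200 / 3691.3 ≈ 0.054181
Gain = 20 log₁₀(0.054181) ≈ -25.32 dB
∠G = 0.00° − 118.30° = -118.30°

At s = jω = j207:
pole (s+15): 15 + j207 → |·| = √(15²+207²) = √43074 ≈ 207.54, ∠ = arctan(207/15) ≈ 85.86°
pole (s+50): 50 + j207 → |·| = √(50²+207²) = √45349 ≈ 212.95, ∠ = arctan(207/50) ≈ 76.42°
|G| = 200 / 44196 ≈ 0.0045253
Gain = 20 log₁₀(0.0045253) ≈ -46.89 dB
∠G = 0.00° − 162.28° = -162.28°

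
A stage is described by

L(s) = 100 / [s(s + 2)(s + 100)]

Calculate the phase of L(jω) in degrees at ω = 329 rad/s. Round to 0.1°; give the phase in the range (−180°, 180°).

107.3°

At s = jω = j329:
pole (s+2): 2 + j329 → |·| = √(2²+329²) = √108245 ≈ 329.01, ∠ = arctan(329/2) ≈ 89.65°
pole (s+100): 100 + j329 → |·| = √(100²+329²) = √118241 ≈ 343.86, ∠ = arctan(329/100) ≈ 73.09°
pole at origin: |s| = 329, ∠ = 90.00° (in denominator)
∠L = 0.00° − 252.74° = -252.74° ≡ 107.26° (principal value)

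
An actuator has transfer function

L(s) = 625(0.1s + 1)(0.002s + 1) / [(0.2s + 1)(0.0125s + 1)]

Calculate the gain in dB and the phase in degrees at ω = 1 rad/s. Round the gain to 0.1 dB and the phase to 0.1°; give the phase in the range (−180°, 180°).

55.8 dB, -6.2°

At ω = 1 rad/s:
zero (1 + j1·0.1) = 1 + j0.1 → |·| ≈ 1.005, ∠ ≈ 5.71°
zero (1 + j1·0.002) = 1 + j0.002 → |·| ≈ 1, ∠ ≈ 0.11°
pole (1 + j1·0.2) = 1 + j0.2 → |·| ≈ 1.0198, ∠ ≈ 11.31°
pole (1 + j1·0.0125) = 1 + j0.0125 → |·| ≈ 1.0001, ∠ ≈ 0.72°
|L| = 625 · 1.005 · 1 / (1.0198 · 1.0001) ≈ 615.87
Gain = 20 log₁₀(615.87) ≈ 55.79 dB
∠L = (5.71° + 0.11°) − (11.31° + 0.72°) = -6.21°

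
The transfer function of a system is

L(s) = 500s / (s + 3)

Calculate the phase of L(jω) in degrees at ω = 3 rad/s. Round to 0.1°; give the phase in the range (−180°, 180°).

45.0°

At s = jω = j3:
zero at origin: s = j3 → |·| = 3, ∠ = 90.00°
pole (s+3): 3 + j3 → |·| = √(3²+3²) = √18 ≈ 4.2426, ∠ = arctan(3/3) ≈ 45.00°
∠L = 90.00° − 45.00° = 45.00°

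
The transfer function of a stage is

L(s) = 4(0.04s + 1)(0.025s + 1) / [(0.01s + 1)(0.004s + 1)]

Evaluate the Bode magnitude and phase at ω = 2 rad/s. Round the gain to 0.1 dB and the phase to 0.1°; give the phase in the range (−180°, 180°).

12.1 dB, 5.8°

At ω = 2 rad/s:
zero (1 + j2·0.04) = 1 + j0.08 → |·| ≈ 1.0032, ∠ ≈ 4.57°
zero (1 + j2·0.025) = 1 + j0.05 → |·| ≈ 1.0012, ∠ ≈ 2.86°
pole (1 + j2·0.01) = 1 + j0.02 → |·| ≈ 1.0002, ∠ ≈ 1.15°
pole (1 + j2·0.004) = 1 + j0.008 → |·| ≈ 1, ∠ ≈ 0.46°
|L| = 4 · 1.0032 · 1.0012 / (1.0002 · 1) ≈ 4.0168
Gain = 20 log₁₀(4.0168) ≈ 12.08 dB
∠L = (4.57° + 2.86°) − (1.15° + 0.46°) = 5.82°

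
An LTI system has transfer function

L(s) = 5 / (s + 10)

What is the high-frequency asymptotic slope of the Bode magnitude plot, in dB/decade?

Each pole contributes −20 dB/decade at high frequency; each zero contributes +20 dB/decade.
Net: 0 zero(s) − 1 pole(s) → -20 dB/decade.

-20 dB/decade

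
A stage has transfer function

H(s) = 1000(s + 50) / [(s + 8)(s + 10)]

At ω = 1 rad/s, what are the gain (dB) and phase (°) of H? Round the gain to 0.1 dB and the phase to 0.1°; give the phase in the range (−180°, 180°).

55.8 dB, -11.7°

At s = jω = j1:
zero (s+50): 50 + j1 → |·| = √(50²+1²) = √2501 ≈ 50.01, ∠ = arctan(1/50) ≈ 1.15°
pole (s+8): 8 + j1 → |·| = √(8²+1²) = √65 ≈ 8.0623, ∠ = arctan(1/8) ≈ 7.13°
pole (s+10): 10 + j1 → |·| = √(10²+1²) = √101 ≈ 10.05, ∠ = arctan(1/10) ≈ 5.71°
|H| = 1000 · 50.01 / 81.026 ≈ 617.21
Gain = 20 log₁₀(617.21) ≈ 55.81 dB
∠H = 1.15° − 12.84° = -11.69°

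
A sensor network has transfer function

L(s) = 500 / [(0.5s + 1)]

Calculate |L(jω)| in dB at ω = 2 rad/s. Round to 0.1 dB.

At ω = 2 rad/s:
pole (1 + j2·0.5) = 1 + j1 → |·| ≈ 1.4142, ∠ ≈ 45.00°
|L| = 500 · 1 / (1.4142) ≈ 353.56
Gain = 20 log₁₀(353.56) ≈ 50.97 dB

51.0 dB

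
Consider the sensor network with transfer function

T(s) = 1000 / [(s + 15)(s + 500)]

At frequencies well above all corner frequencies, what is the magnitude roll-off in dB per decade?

-40 dB/decade

Each pole contributes −20 dB/decade at high frequency; each zero contributes +20 dB/decade.
Net: 0 zero(s) − 2 pole(s) → -40 dB/decade.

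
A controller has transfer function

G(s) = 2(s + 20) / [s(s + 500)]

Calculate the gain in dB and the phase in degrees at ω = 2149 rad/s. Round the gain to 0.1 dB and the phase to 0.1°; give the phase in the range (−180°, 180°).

At s = jω = j2149:
zero (s+20): 20 + j2149 → |·| = √(20²+2149²) = √4618601 ≈ 2149.1, ∠ = arctan(2149/20) ≈ 89.47°
pole (s+500): 500 + j2149 → |·| = √(500²+2149²) = √4868201 ≈ 2206.4, ∠ = arctan(2149/500) ≈ 76.90°
pole at origin: |s| = 2149, ∠ = 90.00° (in denominator)
|G| = 2 · 2149.1 / 4.7416e+06 ≈ 0.00090649
Gain = 20 log₁₀(0.00090649) ≈ -60.85 dB
∠G = 89.47° − 166.90° = -77.43°

-60.9 dB, -77.4°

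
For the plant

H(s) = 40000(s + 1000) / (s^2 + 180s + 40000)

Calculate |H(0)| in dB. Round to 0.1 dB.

60.0 dB

H(0) = 40000·1000 / 40000 = 1000
20 log₁₀(1000) ≈ 60.00 dB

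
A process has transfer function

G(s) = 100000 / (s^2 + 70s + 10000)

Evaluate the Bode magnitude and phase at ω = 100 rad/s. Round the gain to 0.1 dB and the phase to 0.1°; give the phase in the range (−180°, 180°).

23.1 dB, -90.0°

At s = jω = j100:
quadratic: (j100)² + 70·j100 + 10000 = 0 + j7000 → |·| ≈ 7000, ∠ ≈ 90.00°
|G| = 100000 / 7000 ≈ 14.286
Gain = 20 log₁₀(14.286) ≈ 23.10 dB
∠G = 0.00° − 90.00° = -90.00°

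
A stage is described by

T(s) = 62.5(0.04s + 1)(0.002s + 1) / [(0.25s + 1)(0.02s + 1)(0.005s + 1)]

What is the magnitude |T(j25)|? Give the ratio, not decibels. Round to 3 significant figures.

12.4

At ω = 25 rad/s:
zero (1 + j25·0.04) = 1 + j1 → |·| ≈ 1.4142, ∠ ≈ 45.00°
zero (1 + j25·0.002) = 1 + j0.05 → |·| ≈ 1.0012, ∠ ≈ 2.86°
pole (1 + j25·0.25) = 1 + j6.25 → |·| ≈ 6.3295, ∠ ≈ 80.91°
pole (1 + j25·0.02) = 1 + j0.5 → |·| ≈ 1.118, ∠ ≈ 26.57°
pole (1 + j25·0.005) = 1 + j0.125 → |·| ≈ 1.0078, ∠ ≈ 7.13°
|T| = 62.5 · 1.4142 · 1.0012 / (6.3295 · 1.118 · 1.0078) ≈ 12.409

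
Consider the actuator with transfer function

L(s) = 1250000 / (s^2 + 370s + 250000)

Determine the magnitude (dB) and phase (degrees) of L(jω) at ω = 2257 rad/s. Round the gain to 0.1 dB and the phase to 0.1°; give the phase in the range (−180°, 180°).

At s = jω = j2257:
quadratic: (j2257)² + 370·j2257 + 250000 = -4844049 + j835090 → |·| ≈ 4.9155e+06, ∠ ≈ 170.22°
|L| = 1250000 / 4.9155e+06 ≈ 0.2543
Gain = 20 log₁₀(0.2543) ≈ -11.89 dB
∠L = 0.00° − 170.22° = -170.22°

-11.9 dB, -170.2°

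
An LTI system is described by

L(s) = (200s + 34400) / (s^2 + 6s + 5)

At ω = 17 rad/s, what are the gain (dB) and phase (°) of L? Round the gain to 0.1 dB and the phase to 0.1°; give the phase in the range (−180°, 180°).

Substitute s = j17:
Numerator: 200(j17) + 34400 = 34400 + j3400
Denominator: (j17)^2 + 6(j17) + 5 = -284 + j102
|N| = √(34400² + 3400²) ≈ 34568, ∠N ≈ 5.64°
|D| = √(284² + 102²) ≈ 301.76, ∠D ≈ 160.24°
|L| = 34568 / 301.76 ≈ 114.55
Gain = 20 log₁₀(114.55) ≈ 41.18 dB
∠L = 5.64° − 160.24° = -154.60°

41.2 dB, -154.6°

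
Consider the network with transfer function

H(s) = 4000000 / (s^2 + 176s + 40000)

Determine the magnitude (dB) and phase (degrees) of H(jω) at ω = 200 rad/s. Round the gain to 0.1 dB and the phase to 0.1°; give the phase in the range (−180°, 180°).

41.1 dB, -90.0°

At s = jω = j200:
quadratic: (j200)² + 176·j200 + 40000 = 0 + j35200 → |·| ≈ 35200, ∠ ≈ 90.00°
|H| = 4000000 / 35200 ≈ 113.64
Gain = 20 log₁₀(113.64) ≈ 41.11 dB
∠H = 0.00° − 90.00° = -90.00°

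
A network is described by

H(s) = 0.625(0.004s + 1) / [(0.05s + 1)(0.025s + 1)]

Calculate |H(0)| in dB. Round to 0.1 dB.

-4.1 dB

H(0) = 0.625 · 1 / 1 = 0.625
20 log₁₀(0.625) ≈ -4.08 dB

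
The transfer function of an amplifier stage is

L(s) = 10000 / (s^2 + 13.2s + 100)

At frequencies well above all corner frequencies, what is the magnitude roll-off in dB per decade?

-40 dB/decade

Each pole contributes −20 dB/decade at high frequency; each zero contributes +20 dB/decade.
Net: 0 zero(s) − 2 pole(s) → -40 dB/decade.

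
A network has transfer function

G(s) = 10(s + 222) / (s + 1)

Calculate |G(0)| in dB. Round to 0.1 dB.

G(0) = 10·222 / (1) = 2220
20 log₁₀(2220) ≈ 66.93 dB

66.9 dB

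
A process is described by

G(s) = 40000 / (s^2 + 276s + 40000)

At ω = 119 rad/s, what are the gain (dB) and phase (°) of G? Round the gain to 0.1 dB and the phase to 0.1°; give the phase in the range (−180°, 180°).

At s = jω = j119:
quadratic: (j119)² + 276·j119 + 40000 = 25839 + j32844 → |·| ≈ 41790, ∠ ≈ 51.81°
|G| = 40000 / 41790 ≈ 0.95717
Gain = 20 log₁₀(0.95717) ≈ -0.38 dB
∠G = 0.00° − 51.81° = -51.81°

-0.4 dB, -51.8°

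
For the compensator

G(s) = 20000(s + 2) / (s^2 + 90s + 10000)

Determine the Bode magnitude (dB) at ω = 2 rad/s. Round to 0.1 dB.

15.1 dB

At s = jω = j2:
zero (s+2): 2 + j2 → |·| = √(2²+2²) = √8 ≈ 2.8284, ∠ = arctan(2/2) ≈ 45.00°
quadratic: (j2)² + 90·j2 + 10000 = 9996 + j180 → |·| ≈ 9997.6, ∠ ≈ 1.03°
|G| = 20000 · 2.8284 / 9997.6 ≈ 5.6582
Gain = 20 log₁₀(5.6582) ≈ 15.05 dB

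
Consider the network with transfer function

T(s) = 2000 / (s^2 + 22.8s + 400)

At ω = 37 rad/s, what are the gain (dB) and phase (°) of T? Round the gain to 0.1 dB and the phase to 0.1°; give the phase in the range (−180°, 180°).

At s = jω = j37:
quadratic: (j37)² + 22.8·j37 + 400 = -969 + j843.6 → |·| ≈ 1284.8, ∠ ≈ 138.96°
|T| = 2000 / 1284.8 ≈ 1.5567
Gain = 20 log₁₀(1.5567) ≈ 3.84 dB
∠T = 0.00° − 138.96° = -138.96°

3.8 dB, -139.0°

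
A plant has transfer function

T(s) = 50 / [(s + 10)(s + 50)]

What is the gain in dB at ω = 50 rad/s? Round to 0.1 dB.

At s = jω = j50:
pole (s+10): 10 + j50 → |·| = √(10²+50²) = √2600 ≈ 50.99, ∠ = arctan(50/10) ≈ 78.69°
pole (s+50): 50 + j50 → |·| = √(50²+50²) = √5000 ≈ 70.711, ∠ = arctan(50/50) ≈ 45.00°
|T| = 50 / 3605.6 ≈ 0.013867
Gain = 20 log₁₀(0.013867) ≈ -37.16 dB

-37.2 dB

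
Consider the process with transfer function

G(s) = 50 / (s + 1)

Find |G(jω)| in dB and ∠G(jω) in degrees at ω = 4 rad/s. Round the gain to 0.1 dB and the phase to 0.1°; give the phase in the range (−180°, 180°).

Substitute s = j4:
Numerator: 50 = 50 + j0
Denominator: (j4) + 1 = 1 + j4
|N| = √(50² + 0²) ≈ 50, ∠N ≈ 0.00°
|D| = √(1² + 4²) ≈ 4.1231, ∠D ≈ 75.96°
|G| = 50 / 4.1231 ≈ 12.127
Gain = 20 log₁₀(12.127) ≈ 21.68 dB
∠G = 0.00° − 75.96° = -75.96°

21.7 dB, -76.0°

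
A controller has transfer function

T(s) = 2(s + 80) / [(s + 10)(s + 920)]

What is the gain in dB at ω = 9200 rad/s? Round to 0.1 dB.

-73.3 dB

At s = jω = j9200:
zero (s+80): 80 + j9200 → |·| = √(80²+9200²) = √84646400 ≈ 9200.3, ∠ = arctan(9200/80) ≈ 89.50°
pole (s+10): 10 + j9200 → |·| = √(10²+9200²) = √84640100 ≈ 9200, ∠ = arctan(9200/10) ≈ 89.94°
pole (s+920): 920 + j9200 → |·| = √(920²+9200²) = √85486400 ≈ 9245.9, ∠ = arctan(9200/920) ≈ 84.29°
|T| = 2 · 9200.3 / 8.5062e+07 ≈ 0.00021632
Gain = 20 log₁₀(0.00021632) ≈ -73.30 dB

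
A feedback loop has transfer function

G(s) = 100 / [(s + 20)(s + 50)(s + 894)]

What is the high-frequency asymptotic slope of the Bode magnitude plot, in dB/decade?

Each pole contributes −20 dB/decade at high frequency; each zero contributes +20 dB/decade.
Net: 0 zero(s) − 3 pole(s) → -60 dB/decade.

-60 dB/decade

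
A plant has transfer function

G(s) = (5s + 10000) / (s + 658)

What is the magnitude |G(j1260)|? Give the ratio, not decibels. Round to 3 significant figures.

8.31

Substitute s = j1260:
Numerator: 5(j1260) + 10000 = 10000 + j6300
Denominator: (j1260) + 658 = 658 + j1260
|N| = √(10000² + 6300²) ≈ 11819, ∠N ≈ 32.21°
|D| = √(658² + 1260²) ≈ 1421.5, ∠D ≈ 62.43°
|G| = 11819 / 1421.5 ≈ 8.3145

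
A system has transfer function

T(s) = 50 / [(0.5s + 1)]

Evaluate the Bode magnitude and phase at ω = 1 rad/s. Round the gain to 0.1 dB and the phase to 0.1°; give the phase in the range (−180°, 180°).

At ω = 1 rad/s:
pole (1 + j1·0.5) = 1 + j0.5 → |·| ≈ 1.118, ∠ ≈ 26.57°
|T| = 50 · 1 / (1.118) ≈ 44.723
Gain = 20 log₁₀(44.723) ≈ 33.01 dB
∠T = (0°) − (26.57°) = -26.57°

33.0 dB, -26.6°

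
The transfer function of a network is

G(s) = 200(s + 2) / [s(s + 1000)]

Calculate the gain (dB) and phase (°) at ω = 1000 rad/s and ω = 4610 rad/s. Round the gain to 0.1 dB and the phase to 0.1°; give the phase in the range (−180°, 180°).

ω = 1000: -17.0 dB, -45.1°; ω = 4610: -27.5 dB, -77.8°

At s = jω = j1000:
zero (s+2): 2 + j1000 → |·| = √(2²+1000²) = √1000004 ≈ 1000, ∠ = arctan(1000/2) ≈ 89.89°
pole (s+1000): 1000 + j1000 → |·| = √(1000²+1000²) = √2000000 ≈ 1414.2, ∠ = arctan(1000/1000) ≈ 45.00°
pole at origin: |s| = 1000, ∠ = 90.00° (in denominator)
|G| = 200 · 1000 / 1.4142e+06 ≈ 0.14142
Gain = 20 log₁₀(0.14142) ≈ -16.99 dB
∠G = 89.89° − 135.00° = -45.11°

At s = jω = j4610:
zero (s+2): 2 + j4610 → |·| = √(2²+4610²) = √21252104 ≈ 4610, ∠ = arctan(4610/2) ≈ 89.98°
pole (s+1000): 1000 + j4610 → |·| = √(1000²+4610²) = √22252100 ≈ 4717.2, ∠ = arctan(4610/1000) ≈ 77.76°
pole at origin: |s| = 4610, ∠ = 90.00° (in denominator)
|G| = 200 · 4610 / 2.1746e+07 ≈ 0.042399
Gain = 20 log₁₀(0.042399) ≈ -27.45 dB
∠G = 89.98° − 167.76° = -77.78°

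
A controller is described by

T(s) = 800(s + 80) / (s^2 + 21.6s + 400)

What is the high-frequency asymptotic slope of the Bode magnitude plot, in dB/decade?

-20 dB/decade

Each pole contributes −20 dB/decade at high frequency; each zero contributes +20 dB/decade.
Net: 1 zero(s) − 2 pole(s) → -20 dB/decade.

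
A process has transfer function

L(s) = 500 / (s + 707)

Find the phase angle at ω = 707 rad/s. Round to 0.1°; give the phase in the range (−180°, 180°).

At s = jω = j707:
pole (s+707): 707 + j707 → |·| = √(707²+707²) = √999698 ≈ 999.85, ∠ = arctan(707/707) ≈ 45.00°
∠L = 0.00° − 45.00° = -45.00°

-45.0°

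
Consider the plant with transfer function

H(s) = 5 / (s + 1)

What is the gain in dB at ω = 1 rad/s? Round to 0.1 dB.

11.0 dB

Substitute s = j1:
Numerator: 5 = 5 + j0
Denominator: (j1) + 1 = 1 + j1
|N| = √(5² + 0²) ≈ 5, ∠N ≈ 0.00°
|D| = √(1² + 1²) ≈ 1.4142, ∠D ≈ 45.00°
|H| = 5 / 1.4142 ≈ 3.5356
Gain = 20 log₁₀(3.5356) ≈ 10.97 dB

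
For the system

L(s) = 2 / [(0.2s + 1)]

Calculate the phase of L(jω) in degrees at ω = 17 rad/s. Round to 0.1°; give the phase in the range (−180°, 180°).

-73.6°

At ω = 17 rad/s:
pole (1 + j17·0.2) = 1 + j3.4 → |·| ≈ 3.544, ∠ ≈ 73.61°
∠L = (0°) − (73.61°) = -73.61°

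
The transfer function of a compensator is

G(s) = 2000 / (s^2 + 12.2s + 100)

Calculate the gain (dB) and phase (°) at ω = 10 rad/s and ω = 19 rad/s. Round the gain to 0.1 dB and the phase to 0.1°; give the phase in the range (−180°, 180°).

At s = jω = j10:
quadratic: (j10)² + 12.2·j10 + 100 = 0 + j122 → |·| ≈ 122, ∠ ≈ 90.00°
|G| = 2000 / 122 ≈ 16.393
Gain = 20 log₁₀(16.393) ≈ 24.29 dB
∠G = 0.00° − 90.00° = -90.00°

At s = jω = j19:
quadratic: (j19)² + 12.2·j19 + 100 = -261 + j231.8 → |·| ≈ 349.07, ∠ ≈ 138.39°
|G| = 2000 / 349.07 ≈ 5.7295
Gain = 20 log₁₀(5.7295) ≈ 15.16 dB
∠G = 0.00° − 138.39° = -138.39°

ω = 10: 24.3 dB, -90.0°; ω = 19: 15.2 dB, -138.4°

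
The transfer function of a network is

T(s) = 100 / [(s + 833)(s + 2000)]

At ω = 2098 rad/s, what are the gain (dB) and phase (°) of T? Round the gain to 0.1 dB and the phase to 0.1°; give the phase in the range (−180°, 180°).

-96.3 dB, -114.7°

At s = jω = j2098:
pole (s+833): 833 + j2098 → |·| = √(833²+2098²) = √5095493 ≈ 2257.3, ∠ = arctan(2098/833) ≈ 68.34°
pole (s+2000): 2000 + j2098 → |·| = √(2000²+2098²) = √8401604 ≈ 2898.6, ∠ = arctan(2098/2000) ≈ 46.37°
|T| = 100 / 6.543e+06 ≈ 1.5284e-05
Gain = 20 log₁₀(1.5284e-05) ≈ -96.32 dB
∠T = 0.00° − 114.71° = -114.71°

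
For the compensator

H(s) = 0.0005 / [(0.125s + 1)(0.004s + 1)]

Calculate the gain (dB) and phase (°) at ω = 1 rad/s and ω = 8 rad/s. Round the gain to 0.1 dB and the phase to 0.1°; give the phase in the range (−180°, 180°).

ω = 1: -66.1 dB, -7.4°; ω = 8: -69.0 dB, -46.8°

At ω = 1 rad/s:
pole (1 + j1·0.125) = 1 + j0.125 → |·| ≈ 1.0078, ∠ ≈ 7.13°
pole (1 + j1·0.004) = 1 + j0.004 → |·| ≈ 1, ∠ ≈ 0.23°
|H| = 0.0005 · 1 / (1.0078 · 1) ≈ 0.00049613
Gain = 20 log₁₀(0.00049613) ≈ -66.09 dB
∠H = (0°) − (7.13° + 0.23°) = -7.36°

At ω = 8 rad/s:
pole (1 + j8·0.125) = 1 + j1 → |·| ≈ 1.4142, ∠ ≈ 45.00°
pole (1 + j8·0.004) = 1 + j0.032 → |·| ≈ 1.0005, ∠ ≈ 1.83°
|H| = 0.0005 · 1 / (1.4142 · 1.0005) ≈ 0.00035338
Gain = 20 log₁₀(0.00035338) ≈ -69.04 dB
∠H = (0°) − (45.00° + 1.83°) = -46.83°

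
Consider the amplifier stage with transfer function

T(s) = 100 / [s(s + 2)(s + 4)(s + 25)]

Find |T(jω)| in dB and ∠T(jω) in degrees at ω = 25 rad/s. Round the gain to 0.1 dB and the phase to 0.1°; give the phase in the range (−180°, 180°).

At s = jω = j25:
pole (s+2): 2 + j25 → |·| = √(2²+25²) = √629 ≈ 25.08, ∠ = arctan(25/2) ≈ 85.43°
pole (s+4): 4 + j25 → |·| = √(4²+25²) = √641 ≈ 25.318, ∠ = arctan(25/4) ≈ 80.91°
pole (s+25): 25 + j25 → |·| = √(25²+25²) = √1250 ≈ 35.355, ∠ = arctan(25/25) ≈ 45.00°
pole at origin: |s| = 25, ∠ = 90.00° (in denominator)
|T| = 100 / 5.6124e+05 ≈ 0.00017818
Gain = 20 log₁₀(0.00017818) ≈ -74.98 dB
∠T = 0.00° − 301.34° = -301.34° ≡ 58.66° (principal value)

-75.0 dB, 58.7°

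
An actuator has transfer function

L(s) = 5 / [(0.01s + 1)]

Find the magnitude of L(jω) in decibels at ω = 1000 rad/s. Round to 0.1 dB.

At ω = 1000 rad/s:
pole (1 + j1000·0.01) = 1 + j10 → |·| ≈ 10.05, ∠ ≈ 84.29°
|L| = 5 · 1 / (10.05) ≈ 0.49751
Gain = 20 log₁₀(0.49751) ≈ -6.06 dB

-6.1 dB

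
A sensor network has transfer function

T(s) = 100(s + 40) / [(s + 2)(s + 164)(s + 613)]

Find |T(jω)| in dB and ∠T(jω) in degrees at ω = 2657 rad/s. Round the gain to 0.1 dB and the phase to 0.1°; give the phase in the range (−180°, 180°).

At s = jω = j2657:
zero (s+40): 40 + j2657 → |·| = √(40²+2657²) = √7061249 ≈ 2657.3, ∠ = arctan(2657/40) ≈ 89.14°
pole (s+2): 2 + j2657 → |·| = √(2²+2657²) = √7059653 ≈ 2657, ∠ = arctan(2657/2) ≈ 89.96°
pole (s+164): 164 + j2657 → |·| = √(164²+2657²) = √7086545 ≈ 2662.1, ∠ = arctan(2657/164) ≈ 86.47°
pole (s+613): 613 + j2657 → |·| = √(613²+2657²) = √7435418 ≈ 2726.8, ∠ = arctan(2657/613) ≈ 77.01°
|T| = 100 · 2657.3 / 1.9287e+10 ≈ 1.3778e-05
Gain = 20 log₁₀(1.3778e-05) ≈ -97.22 dB
∠T = 89.14° − 253.44° = -164.30°

-97.2 dB, -164.3°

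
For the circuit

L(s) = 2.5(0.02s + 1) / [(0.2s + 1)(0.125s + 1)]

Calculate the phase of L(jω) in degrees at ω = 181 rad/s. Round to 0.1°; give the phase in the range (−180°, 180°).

At ω = 181 rad/s:
zero (1 + j181·0.02) = 1 + j3.62 → |·| ≈ 3.7556, ∠ ≈ 74.56°
pole (1 + j181·0.2) = 1 + j36.2 → |·| ≈ 36.214, ∠ ≈ 88.42°
pole (1 + j181·0.125) = 1 + j22.625 → |·| ≈ 22.647, ∠ ≈ 87.47°
∠L = (74.56°) − (88.42° + 87.47°) = -101.33°

-101.3°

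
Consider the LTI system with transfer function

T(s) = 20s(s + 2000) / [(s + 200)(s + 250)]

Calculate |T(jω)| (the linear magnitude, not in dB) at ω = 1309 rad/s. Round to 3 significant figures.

35.5

At s = jω = j1309:
zero (s+2000): 2000 + j1309 → |·| = √(2000²+1309²) = √5713481 ≈ 2390.3, ∠ = arctan(1309/2000) ≈ 33.20°
zero at origin: s = j1309 → |·| = 1309, ∠ = 90.00°
pole (s+200): 200 + j1309 → |·| = √(200²+1309²) = √1753481 ≈ 1324.2, ∠ = arctan(1309/200) ≈ 81.31°
pole (s+250): 250 + j1309 → |·| = √(250²+1309²) = √1775981 ≈ 1332.7, ∠ = arctan(1309/250) ≈ 79.19°
|T| = 20 · 3.1289e+06 / 1.7648e+06 ≈ 35.459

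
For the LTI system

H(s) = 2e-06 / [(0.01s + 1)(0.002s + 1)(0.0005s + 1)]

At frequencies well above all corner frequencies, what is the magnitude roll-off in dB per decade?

-60 dB/decade

Each pole contributes −20 dB/decade at high frequency; each zero contributes +20 dB/decade.
Net: 0 zero(s) − 3 pole(s) → -60 dB/decade.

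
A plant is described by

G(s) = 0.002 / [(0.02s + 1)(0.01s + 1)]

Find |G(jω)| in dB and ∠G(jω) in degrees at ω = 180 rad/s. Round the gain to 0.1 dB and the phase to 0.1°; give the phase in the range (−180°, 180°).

At ω = 180 rad/s:
pole (1 + j180·0.02) = 1 + j3.6 → |·| ≈ 3.7363, ∠ ≈ 74.48°
pole (1 + j180·0.01) = 1 + j1.8 → |·| ≈ 2.0591, ∠ ≈ 60.95°
|G| = 0.002 · 1 / (3.7363 · 2.0591) ≈ 0.00025996
Gain = 20 log₁₀(0.00025996) ≈ -71.70 dB
∠G = (0°) − (74.48° + 60.95°) = -135.43°

-71.7 dB, -135.4°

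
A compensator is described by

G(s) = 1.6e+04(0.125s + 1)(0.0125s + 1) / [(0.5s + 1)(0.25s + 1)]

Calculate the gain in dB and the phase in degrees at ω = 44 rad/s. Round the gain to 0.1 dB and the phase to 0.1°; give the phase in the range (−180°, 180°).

52.5 dB, -63.7°

At ω = 44 rad/s:
zero (1 + j44·0.125) = 1 + j5.5 → |·| ≈ 5.5902, ∠ ≈ 79.70°
zero (1 + j44·0.0125) = 1 + j0.55 → |·| ≈ 1.1413, ∠ ≈ 28.81°
pole (1 + j44·0.5) = 1 + j22 → |·| ≈ 22.023, ∠ ≈ 87.40°
pole (1 + j44·0.25) = 1 + j11 → |·| ≈ 11.045, ∠ ≈ 84.81°
|G| = 1.6e+04 · 5.5902 · 1.1413 / (22.023 · 11.045) ≈ 419.67
Gain = 20 log₁₀(419.67) ≈ 52.46 dB
∠G = (79.70° + 28.81°) − (87.40° + 84.81°) = -63.70°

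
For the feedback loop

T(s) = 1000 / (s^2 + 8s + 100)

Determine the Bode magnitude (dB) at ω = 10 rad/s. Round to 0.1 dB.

At s = jω = j10:
quadratic: (j10)² + 8·j10 + 100 = 0 + j80 → |·| ≈ 80, ∠ ≈ 90.00°
|T| = 1000 / 80 ≈ 12.5
Gain = 20 log₁₀(12.5) ≈ 21.94 dB

21.9 dB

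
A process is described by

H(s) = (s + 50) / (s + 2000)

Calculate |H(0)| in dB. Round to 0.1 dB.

H(0) = 1·50 / (2000) = 0.025
20 log₁₀(0.025) ≈ -32.04 dB

-32.0 dB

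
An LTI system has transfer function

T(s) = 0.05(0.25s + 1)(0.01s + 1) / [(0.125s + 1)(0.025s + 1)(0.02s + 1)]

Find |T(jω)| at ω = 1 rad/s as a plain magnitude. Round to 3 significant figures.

At ω = 1 rad/s:
zero (1 + j1·0.25) = 1 + j0.25 → |·| ≈ 1.0308, ∠ ≈ 14.04°
zero (1 + j1·0.01) = 1 + j0.01 → |·| ≈ 1, ∠ ≈ 0.57°
pole (1 + j1·0.125) = 1 + j0.125 → |·| ≈ 1.0078, ∠ ≈ 7.13°
pole (1 + j1·0.025) = 1 + j0.025 → |·| ≈ 1.0003, ∠ ≈ 1.43°
pole (1 + j1·0.02) = 1 + j0.02 → |·| ≈ 1.0002, ∠ ≈ 1.15°
|T| = 0.05 · 1.0308 · 1 / (1.0078 · 1.0003 · 1.0002) ≈ 0.051116

0.0511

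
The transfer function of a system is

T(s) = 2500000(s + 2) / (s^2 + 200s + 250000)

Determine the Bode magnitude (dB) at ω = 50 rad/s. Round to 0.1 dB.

54.1 dB

At s = jω = j50:
zero (s+2): 2 + j50 → |·| = √(2²+50²) = √2504 ≈ 50.04, ∠ = arctan(50/2) ≈ 87.71°
quadratic: (j50)² + 200·j50 + 250000 = 247500 + j10000 → |·| ≈ 2.477e+05, ∠ ≈ 2.31°
|T| = 2500000 · 50.04 / 2.477e+05 ≈ 505.05
Gain = 20 log₁₀(505.05) ≈ 54.07 dB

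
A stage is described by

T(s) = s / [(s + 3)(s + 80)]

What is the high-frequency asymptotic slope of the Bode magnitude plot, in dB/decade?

Each pole contributes −20 dB/decade at high frequency; each zero contributes +20 dB/decade.
Net: 1 zero(s) − 2 pole(s) → -20 dB/decade.

-20 dB/decade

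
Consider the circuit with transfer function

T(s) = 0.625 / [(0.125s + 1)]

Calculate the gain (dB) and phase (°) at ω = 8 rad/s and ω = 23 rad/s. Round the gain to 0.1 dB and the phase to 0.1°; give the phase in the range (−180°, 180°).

At ω = 8 rad/s:
pole (1 + j8·0.125) = 1 + j1 → |·| ≈ 1.4142, ∠ ≈ 45.00°
|T| = 0.625 · 1 / (1.4142) ≈ 0.44195
Gain = 20 log₁₀(0.44195) ≈ -7.09 dB
∠T = (0°) − (45.00°) = -45.00°

At ω = 23 rad/s:
pole (1 + j23·0.125) = 1 + j2.875 → |·| ≈ 3.0439, ∠ ≈ 70.82°
|T| = 0.625 · 1 / (3.0439) ≈ 0.20533
Gain = 20 log₁₀(0.20533) ≈ -13.75 dB
∠T = (0°) − (70.82°) = -70.82°

ω = 8: -7.1 dB, -45.0°; ω = 23: -13.8 dB, -70.8°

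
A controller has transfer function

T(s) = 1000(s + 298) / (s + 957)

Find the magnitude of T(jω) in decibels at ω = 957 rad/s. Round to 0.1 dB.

At s = jω = j957:
zero (s+298): 298 + j957 → |·| = √(298²+957²) = √1004653 ≈ 1002.3, ∠ = arctan(957/298) ≈ 72.70°
pole (s+957): 957 + j957 → |·| = √(957²+957²) = √1831698 ≈ 1353.4, ∠ = arctan(957/957) ≈ 45.00°
|T| = 1000 · 1002.3 / 1353.4 ≈ 740.58
Gain = 20 log₁₀(740.58) ≈ 57.39 dB

57.4 dB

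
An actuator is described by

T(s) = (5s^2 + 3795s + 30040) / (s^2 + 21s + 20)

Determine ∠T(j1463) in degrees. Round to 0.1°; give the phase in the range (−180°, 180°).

Substitute s = j1463:
Numerator: 5(j1463)^2 + 3795(j1463) + 30040 = -10671805 + j5552085
Denominator: (j1463)^2 + 21(j1463) + 20 = -2140349 + j30723
|N| = √(10671805² + 5552085²) ≈ 1.203e+07, ∠N ≈ 152.51°
|D| = √(2140349² + 30723²) ≈ 2.1406e+06, ∠D ≈ 179.18°
∠T = 152.51° − 179.18° = -26.67°

-26.7°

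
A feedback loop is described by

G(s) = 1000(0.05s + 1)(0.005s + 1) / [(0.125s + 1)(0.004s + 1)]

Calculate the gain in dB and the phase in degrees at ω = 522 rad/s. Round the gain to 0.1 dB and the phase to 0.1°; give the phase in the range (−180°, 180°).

At ω = 522 rad/s:
zero (1 + j522·0.05) = 1 + j26.1 → |·| ≈ 26.119, ∠ ≈ 87.81°
zero (1 + j522·0.005) = 1 + j2.61 → |·| ≈ 2.795, ∠ ≈ 69.04°
pole (1 + j522·0.125) = 1 + j65.25 → |·| ≈ 65.258, ∠ ≈ 89.12°
pole (1 + j522·0.004) = 1 + j2.088 → |·| ≈ 2.3151, ∠ ≈ 64.41°
|G| = 1000 · 26.119 · 2.795 / (65.258 · 2.3151) ≈ 483.21
Gain = 20 log₁₀(483.21) ≈ 53.68 dB
∠G = (87.81° + 69.04°) − (89.12° + 64.41°) = 3.32°

53.7 dB, 3.3°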